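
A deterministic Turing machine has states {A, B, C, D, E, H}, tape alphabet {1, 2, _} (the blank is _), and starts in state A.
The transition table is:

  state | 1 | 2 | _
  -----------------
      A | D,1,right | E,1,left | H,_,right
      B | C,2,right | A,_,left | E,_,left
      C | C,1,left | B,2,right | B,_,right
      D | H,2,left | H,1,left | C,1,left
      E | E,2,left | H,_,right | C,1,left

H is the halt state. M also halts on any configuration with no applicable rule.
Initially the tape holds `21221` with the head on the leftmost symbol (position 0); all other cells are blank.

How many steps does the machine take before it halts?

state=A head=0 tape=__[2]1221   (A,2)→(E,1,left)
state=E head=-1 tape=_[_]11221   (E,_)→(C,1,left)
state=C head=-2 tape=[_]111221   (C,_)→(B,_,right)
state=B head=-1 tape=_[1]11221   (B,1)→(C,2,right)
state=C head=0 tape=_2[1]1221   (C,1)→(C,1,left)
state=C head=-1 tape=_[2]11221   (C,2)→(B,2,right)
state=B head=0 tape=_2[1]1221   (B,1)→(C,2,right)
state=C head=1 tape=_22[1]221   (C,1)→(C,1,left)
state=C head=0 tape=_2[2]1221   (C,2)→(B,2,right)
state=B head=1 tape=_22[1]221   (B,1)→(C,2,right)
state=C head=2 tape=_222[2]21   (C,2)→(B,2,right)
state=B head=3 tape=_2222[2]1   (B,2)→(A,_,left)
state=A head=2 tape=_222[2]_1   (A,2)→(E,1,left)
state=E head=1 tape=_22[2]1_1   (E,2)→(H,_,right)
state=H head=2 tape=_22_[1]_1
M halts after 14 transitions.

14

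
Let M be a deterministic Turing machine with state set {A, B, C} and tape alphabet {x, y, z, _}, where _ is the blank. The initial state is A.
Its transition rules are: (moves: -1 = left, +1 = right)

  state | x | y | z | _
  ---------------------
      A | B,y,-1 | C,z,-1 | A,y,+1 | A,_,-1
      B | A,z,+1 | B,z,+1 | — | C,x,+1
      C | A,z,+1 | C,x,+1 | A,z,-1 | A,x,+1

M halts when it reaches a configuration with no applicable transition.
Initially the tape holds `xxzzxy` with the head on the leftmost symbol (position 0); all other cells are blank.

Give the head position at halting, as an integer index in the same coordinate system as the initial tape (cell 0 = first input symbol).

A | _[x]xzzxy___   read x → write y, move -1, go to B
B | [_]yxzzxy___   read _ → write x, move +1, go to C
C | x[y]xzzxy___   read y → write x, move +1, go to C
C | xx[x]zzxy___   read x → write z, move +1, go to A
A | xxz[z]zxy___   read z → write y, move +1, go to A
A | xxzy[z]xy___   read z → write y, move +1, go to A
A | xxzyy[x]y___   read x → write y, move -1, go to B
B | xxzy[y]yy___   read y → write z, move +1, go to B
B | xxzyz[y]y___   read y → write z, move +1, go to B
B | xxzyzz[y]___   read y → write z, move +1, go to B
B | xxzyzzz[_]__   read _ → write x, move +1, go to C
C | xxzyzzzx[_]_   read _ → write x, move +1, go to A
A | xxzyzzzxx[_]   read _ → write _, move -1, go to A
A | xxzyzzzx[x]_   read x → write y, move -1, go to B
B | xxzyzzz[x]y_   read x → write z, move +1, go to A
A | xxzyzzzz[y]_   read y → write z, move -1, go to C
C | xxzyzzz[z]z_   read z → write z, move -1, go to A
A | xxzyzz[z]zz_   read z → write y, move +1, go to A
A | xxzyzzy[z]z_   read z → write y, move +1, go to A
A | xxzyzzyy[z]_   read z → write y, move +1, go to A
A | xxzyzzyyy[_]   read _ → write _, move -1, go to A
A | xxzyzzyy[y]_   read y → write z, move -1, go to C
C | xxzyzzy[y]z_   read y → write x, move +1, go to C
C | xxzyzzyx[z]_   read z → write z, move -1, go to A
A | xxzyzzy[x]z_   read x → write y, move -1, go to B
B | xxzyzz[y]yz_   read y → write z, move +1, go to B
B | xxzyzzz[y]z_   read y → write z, move +1, go to B
B | xxzyzzzz[z]_
At halt the head is at cell 7.

7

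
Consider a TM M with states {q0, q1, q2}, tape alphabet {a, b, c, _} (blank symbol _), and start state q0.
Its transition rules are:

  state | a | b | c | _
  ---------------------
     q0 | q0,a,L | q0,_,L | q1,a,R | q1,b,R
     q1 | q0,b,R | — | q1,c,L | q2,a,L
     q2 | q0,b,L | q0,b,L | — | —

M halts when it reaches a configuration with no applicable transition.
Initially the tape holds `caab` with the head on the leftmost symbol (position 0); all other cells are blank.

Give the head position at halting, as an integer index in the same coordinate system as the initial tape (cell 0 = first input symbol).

state=q0 head=0 tape=___[c]aab   (q0,c)→(q1,a,R)
state=q1 head=1 tape=___a[a]ab   (q1,a)→(q0,b,R)
state=q0 head=2 tape=___ab[a]b   (q0,a)→(q0,a,L)
state=q0 head=1 tape=___a[b]ab   (q0,b)→(q0,_,L)
state=q0 head=0 tape=___[a]_ab   (q0,a)→(q0,a,L)
state=q0 head=-1 tape=__[_]a_ab   (q0,_)→(q1,b,R)
state=q1 head=0 tape=__b[a]_ab   (q1,a)→(q0,b,R)
state=q0 head=1 tape=__bb[_]ab   (q0,_)→(q1,b,R)
state=q1 head=2 tape=__bbb[a]b   (q1,a)→(q0,b,R)
state=q0 head=3 tape=__bbbb[b]   (q0,b)→(q0,_,L)
state=q0 head=2 tape=__bbb[b]_   (q0,b)→(q0,_,L)
state=q0 head=1 tape=__bb[b]__   (q0,b)→(q0,_,L)
state=q0 head=0 tape=__b[b]___   (q0,b)→(q0,_,L)
state=q0 head=-1 tape=__[b]____   (q0,b)→(q0,_,L)
state=q0 head=-2 tape=_[_]_____   (q0,_)→(q1,b,R)
state=q1 head=-1 tape=_b[_]____   (q1,_)→(q2,a,L)
state=q2 head=-2 tape=_[b]a____   (q2,b)→(q0,b,L)
state=q0 head=-3 tape=[_]ba____   (q0,_)→(q1,b,R)
state=q1 head=-2 tape=b[b]a____
At halt the head is at cell -2.

-2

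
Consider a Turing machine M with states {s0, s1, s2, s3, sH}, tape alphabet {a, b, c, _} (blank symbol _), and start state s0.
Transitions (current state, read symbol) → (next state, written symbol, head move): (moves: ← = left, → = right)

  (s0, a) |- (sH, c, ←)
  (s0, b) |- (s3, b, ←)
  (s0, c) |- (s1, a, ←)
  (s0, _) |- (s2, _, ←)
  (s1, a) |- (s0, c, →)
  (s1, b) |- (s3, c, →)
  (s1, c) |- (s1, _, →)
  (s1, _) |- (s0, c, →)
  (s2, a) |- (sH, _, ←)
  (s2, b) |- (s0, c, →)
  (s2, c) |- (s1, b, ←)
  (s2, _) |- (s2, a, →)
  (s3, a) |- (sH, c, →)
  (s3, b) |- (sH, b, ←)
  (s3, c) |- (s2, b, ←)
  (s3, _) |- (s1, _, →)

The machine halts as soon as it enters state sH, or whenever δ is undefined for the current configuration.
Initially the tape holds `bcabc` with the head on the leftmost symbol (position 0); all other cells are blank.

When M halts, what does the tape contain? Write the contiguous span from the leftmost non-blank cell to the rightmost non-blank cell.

bbbabc

state=s0 head=0 tape=___[b]cabc   (s0,b)→(s3,b,←)
state=s3 head=-1 tape=__[_]bcabc   (s3,_)→(s1,_,→)
state=s1 head=0 tape=___[b]cabc   (s1,b)→(s3,c,→)
state=s3 head=1 tape=___c[c]abc   (s3,c)→(s2,b,←)
state=s2 head=0 tape=___[c]babc   (s2,c)→(s1,b,←)
state=s1 head=-1 tape=__[_]bbabc   (s1,_)→(s0,c,→)
state=s0 head=0 tape=__c[b]babc   (s0,b)→(s3,b,←)
state=s3 head=-1 tape=__[c]bbabc   (s3,c)→(s2,b,←)
state=s2 head=-2 tape=_[_]bbbabc   (s2,_)→(s2,a,→)
state=s2 head=-1 tape=_a[b]bbabc   (s2,b)→(s0,c,→)
state=s0 head=0 tape=_ac[b]babc   (s0,b)→(s3,b,←)
state=s3 head=-1 tape=_a[c]bbabc   (s3,c)→(s2,b,←)
state=s2 head=-2 tape=_[a]bbbabc   (s2,a)→(sH,_,←)
state=sH head=-3 tape=[_]_bbbabc
The non-blank tape span at halt is bbbabc.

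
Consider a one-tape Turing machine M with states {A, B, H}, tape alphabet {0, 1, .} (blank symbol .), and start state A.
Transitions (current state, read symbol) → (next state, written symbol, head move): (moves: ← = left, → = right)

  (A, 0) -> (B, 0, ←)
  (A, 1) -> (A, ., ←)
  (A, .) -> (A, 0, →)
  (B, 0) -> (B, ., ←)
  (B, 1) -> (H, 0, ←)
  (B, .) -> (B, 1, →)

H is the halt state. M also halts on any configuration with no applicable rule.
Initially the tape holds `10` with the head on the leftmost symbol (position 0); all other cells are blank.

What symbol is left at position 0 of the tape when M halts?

state=A head=0 tape=..[1]0   (A,1)→(A,.,←)
state=A head=-1 tape=.[.].0   (A,.)→(A,0,→)
state=A head=0 tape=.0[.]0   (A,.)→(A,0,→)
state=A head=1 tape=.00[0]   (A,0)→(B,0,←)
state=B head=0 tape=.0[0]0   (B,0)→(B,.,←)
state=B head=-1 tape=.[0].0   (B,0)→(B,.,←)
state=B head=-2 tape=[.]..0   (B,.)→(B,1,→)
state=B head=-1 tape=1[.].0   (B,.)→(B,1,→)
state=B head=0 tape=11[.]0   (B,.)→(B,1,→)
state=B head=1 tape=111[0]   (B,0)→(B,.,←)
state=B head=0 tape=11[1].   (B,1)→(H,0,←)
state=H head=-1 tape=1[1]0.
Cell 0 holds 0 when M halts.

0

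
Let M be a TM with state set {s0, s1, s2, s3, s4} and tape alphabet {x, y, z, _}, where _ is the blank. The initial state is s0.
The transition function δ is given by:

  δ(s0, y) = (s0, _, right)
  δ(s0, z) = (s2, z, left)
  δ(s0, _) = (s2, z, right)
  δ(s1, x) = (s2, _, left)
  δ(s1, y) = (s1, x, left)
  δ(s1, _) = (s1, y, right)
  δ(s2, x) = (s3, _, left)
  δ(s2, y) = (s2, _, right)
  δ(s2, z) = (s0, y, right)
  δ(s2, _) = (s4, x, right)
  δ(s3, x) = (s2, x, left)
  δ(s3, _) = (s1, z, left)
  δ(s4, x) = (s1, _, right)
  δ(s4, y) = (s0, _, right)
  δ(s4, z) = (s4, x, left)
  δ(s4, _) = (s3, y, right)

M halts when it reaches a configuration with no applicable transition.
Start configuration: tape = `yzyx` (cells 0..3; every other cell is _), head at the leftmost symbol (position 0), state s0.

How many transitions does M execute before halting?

8

s0 | [y]zyx   read y → write _, move right, go to s0
s0 | _[z]yx   read z → write z, move left, go to s2
s2 | [_]zyx   read _ → write x, move right, go to s4
s4 | x[z]yx   read z → write x, move left, go to s4
s4 | [x]xyx   read x → write _, move right, go to s1
s1 | _[x]yx   read x → write _, move left, go to s2
s2 | [_]_yx   read _ → write x, move right, go to s4
s4 | x[_]yx   read _ → write y, move right, go to s3
s3 | xy[y]x
M halts after 8 transitions.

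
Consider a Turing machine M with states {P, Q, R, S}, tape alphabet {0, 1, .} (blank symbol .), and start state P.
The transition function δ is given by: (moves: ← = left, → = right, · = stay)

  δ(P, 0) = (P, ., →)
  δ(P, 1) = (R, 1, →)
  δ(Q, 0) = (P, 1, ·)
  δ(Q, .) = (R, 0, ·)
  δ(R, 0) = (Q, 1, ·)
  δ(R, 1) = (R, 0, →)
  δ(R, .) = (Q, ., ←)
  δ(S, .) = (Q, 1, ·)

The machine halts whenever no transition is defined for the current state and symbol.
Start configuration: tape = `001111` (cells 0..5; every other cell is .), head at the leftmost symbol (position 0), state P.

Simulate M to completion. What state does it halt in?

state=P head=0 tape=[0]01111.   (P,0)→(P,.,→)
state=P head=1 tape=.[0]1111.   (P,0)→(P,.,→)
state=P head=2 tape=..[1]111.   (P,1)→(R,1,→)
state=R head=3 tape=..1[1]11.   (R,1)→(R,0,→)
state=R head=4 tape=..10[1]1.   (R,1)→(R,0,→)
state=R head=5 tape=..100[1].   (R,1)→(R,0,→)
state=R head=6 tape=..1000[.]   (R,.)→(Q,.,←)
state=Q head=5 tape=..100[0].   (Q,0)→(P,1,·)
state=P head=5 tape=..100[1].   (P,1)→(R,1,→)
state=R head=6 tape=..1001[.]   (R,.)→(Q,.,←)
state=Q head=5 tape=..100[1].
No transition is defined for (Q, 1); M halts in state Q.

Q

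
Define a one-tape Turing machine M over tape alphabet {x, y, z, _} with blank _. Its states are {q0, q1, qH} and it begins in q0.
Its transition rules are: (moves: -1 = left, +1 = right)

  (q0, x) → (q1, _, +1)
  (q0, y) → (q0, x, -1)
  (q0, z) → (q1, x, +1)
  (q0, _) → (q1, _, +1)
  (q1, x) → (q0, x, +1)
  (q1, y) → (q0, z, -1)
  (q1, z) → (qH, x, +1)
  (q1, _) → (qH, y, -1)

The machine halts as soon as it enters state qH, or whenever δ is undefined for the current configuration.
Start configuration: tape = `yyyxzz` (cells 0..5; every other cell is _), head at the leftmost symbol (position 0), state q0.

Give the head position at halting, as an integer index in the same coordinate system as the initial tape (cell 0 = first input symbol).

5

q0 | _[y]yyxzz   read y → write x, move -1, go to q0
q0 | [_]xyyxzz   read _ → write _, move +1, go to q1
q1 | _[x]yyxzz   read x → write x, move +1, go to q0
q0 | _x[y]yxzz   read y → write x, move -1, go to q0
q0 | _[x]xyxzz   read x → write _, move +1, go to q1
q1 | __[x]yxzz   read x → write x, move +1, go to q0
q0 | __x[y]xzz   read y → write x, move -1, go to q0
q0 | __[x]xxzz   read x → write _, move +1, go to q1
q1 | ___[x]xzz   read x → write x, move +1, go to q0
q0 | ___x[x]zz   read x → write _, move +1, go to q1
q1 | ___x_[z]z   read z → write x, move +1, go to qH
qH | ___x_x[z]
At halt the head is at cell 5.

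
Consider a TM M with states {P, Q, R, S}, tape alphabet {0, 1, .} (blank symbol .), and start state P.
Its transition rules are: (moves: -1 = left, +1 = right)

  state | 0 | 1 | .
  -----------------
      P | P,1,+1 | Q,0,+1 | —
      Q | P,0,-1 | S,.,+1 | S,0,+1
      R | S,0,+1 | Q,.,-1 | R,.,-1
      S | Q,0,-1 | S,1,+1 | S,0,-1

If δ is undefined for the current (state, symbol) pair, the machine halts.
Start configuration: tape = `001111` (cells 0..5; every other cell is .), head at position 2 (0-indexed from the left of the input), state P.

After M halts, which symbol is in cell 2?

0

state=P head=2 tape=00[1]111..   (P,1)→(Q,0,+1)
state=Q head=3 tape=000[1]11..   (Q,1)→(S,.,+1)
state=S head=4 tape=000.[1]1..   (S,1)→(S,1,+1)
state=S head=5 tape=000.1[1]..   (S,1)→(S,1,+1)
state=S head=6 tape=000.11[.].   (S,.)→(S,0,-1)
state=S head=5 tape=000.1[1]0.   (S,1)→(S,1,+1)
state=S head=6 tape=000.11[0].   (S,0)→(Q,0,-1)
state=Q head=5 tape=000.1[1]0.   (Q,1)→(S,.,+1)
state=S head=6 tape=000.1.[0].   (S,0)→(Q,0,-1)
state=Q head=5 tape=000.1[.]0.   (Q,.)→(S,0,+1)
state=S head=6 tape=000.10[0].   (S,0)→(Q,0,-1)
state=Q head=5 tape=000.1[0]0.   (Q,0)→(P,0,-1)
state=P head=4 tape=000.[1]00.   (P,1)→(Q,0,+1)
state=Q head=5 tape=000.0[0]0.   (Q,0)→(P,0,-1)
state=P head=4 tape=000.[0]00.   (P,0)→(P,1,+1)
state=P head=5 tape=000.1[0]0.   (P,0)→(P,1,+1)
state=P head=6 tape=000.11[0].   (P,0)→(P,1,+1)
state=P head=7 tape=000.111[.]
Cell 2 holds 0 when M halts.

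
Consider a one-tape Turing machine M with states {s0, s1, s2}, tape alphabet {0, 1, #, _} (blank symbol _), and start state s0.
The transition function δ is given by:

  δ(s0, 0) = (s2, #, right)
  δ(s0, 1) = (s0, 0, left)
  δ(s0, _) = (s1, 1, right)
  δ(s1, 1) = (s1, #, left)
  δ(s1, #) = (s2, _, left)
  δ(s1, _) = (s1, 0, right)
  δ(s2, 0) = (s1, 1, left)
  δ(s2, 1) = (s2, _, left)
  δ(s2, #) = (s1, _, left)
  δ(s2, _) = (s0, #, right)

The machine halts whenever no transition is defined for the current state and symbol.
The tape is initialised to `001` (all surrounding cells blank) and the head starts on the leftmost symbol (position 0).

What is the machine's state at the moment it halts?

state=s0 head=0 tape=___[0]01   (s0,0)→(s2,#,right)
state=s2 head=1 tape=___#[0]1   (s2,0)→(s1,1,left)
state=s1 head=0 tape=___[#]11   (s1,#)→(s2,_,left)
state=s2 head=-1 tape=__[_]_11   (s2,_)→(s0,#,right)
state=s0 head=0 tape=__#[_]11   (s0,_)→(s1,1,right)
state=s1 head=1 tape=__#1[1]1   (s1,1)→(s1,#,left)
state=s1 head=0 tape=__#[1]#1   (s1,1)→(s1,#,left)
state=s1 head=-1 tape=__[#]##1   (s1,#)→(s2,_,left)
state=s2 head=-2 tape=_[_]_##1   (s2,_)→(s0,#,right)
state=s0 head=-1 tape=_#[_]##1   (s0,_)→(s1,1,right)
state=s1 head=0 tape=_#1[#]#1   (s1,#)→(s2,_,left)
state=s2 head=-1 tape=_#[1]_#1   (s2,1)→(s2,_,left)
state=s2 head=-2 tape=_[#]__#1   (s2,#)→(s1,_,left)
state=s1 head=-3 tape=[_]___#1   (s1,_)→(s1,0,right)
state=s1 head=-2 tape=0[_]__#1   (s1,_)→(s1,0,right)
state=s1 head=-1 tape=00[_]_#1   (s1,_)→(s1,0,right)
state=s1 head=0 tape=000[_]#1   (s1,_)→(s1,0,right)
state=s1 head=1 tape=0000[#]1   (s1,#)→(s2,_,left)
state=s2 head=0 tape=000[0]_1   (s2,0)→(s1,1,left)
state=s1 head=-1 tape=00[0]1_1
No transition is defined for (s1, 0); M halts in state s1.

s1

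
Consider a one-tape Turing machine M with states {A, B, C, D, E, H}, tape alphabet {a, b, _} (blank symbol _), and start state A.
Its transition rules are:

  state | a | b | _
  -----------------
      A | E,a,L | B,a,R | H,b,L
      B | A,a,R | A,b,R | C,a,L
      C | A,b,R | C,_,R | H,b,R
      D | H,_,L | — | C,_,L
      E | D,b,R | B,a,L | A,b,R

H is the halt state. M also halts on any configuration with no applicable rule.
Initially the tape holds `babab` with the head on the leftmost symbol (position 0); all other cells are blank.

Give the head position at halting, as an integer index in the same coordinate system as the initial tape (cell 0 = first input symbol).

3

A | [b]abab_   read b → write a, move R, go to B
B | a[a]bab_   read a → write a, move R, go to A
A | aa[b]ab_   read b → write a, move R, go to B
B | aaa[a]b_   read a → write a, move R, go to A
A | aaaa[b]_   read b → write a, move R, go to B
B | aaaaa[_]   read _ → write a, move L, go to C
C | aaaa[a]a   read a → write b, move R, go to A
A | aaaab[a]   read a → write a, move L, go to E
E | aaaa[b]a   read b → write a, move L, go to B
B | aaa[a]aa   read a → write a, move R, go to A
A | aaaa[a]a   read a → write a, move L, go to E
E | aaa[a]aa   read a → write b, move R, go to D
D | aaab[a]a   read a → write _, move L, go to H
H | aaa[b]_a
At halt the head is at cell 3.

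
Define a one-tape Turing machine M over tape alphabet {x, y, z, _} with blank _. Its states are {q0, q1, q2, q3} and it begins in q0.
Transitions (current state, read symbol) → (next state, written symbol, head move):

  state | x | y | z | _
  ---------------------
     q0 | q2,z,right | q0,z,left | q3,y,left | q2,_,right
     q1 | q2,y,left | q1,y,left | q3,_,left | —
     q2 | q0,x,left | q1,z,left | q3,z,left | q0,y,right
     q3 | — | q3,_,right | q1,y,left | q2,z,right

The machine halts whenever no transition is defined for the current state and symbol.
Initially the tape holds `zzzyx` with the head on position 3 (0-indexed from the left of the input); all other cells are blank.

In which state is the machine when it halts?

state=q0 head=3 tape=___zzz[y]x   (q0,y)→(q0,z,left)
state=q0 head=2 tape=___zz[z]zx   (q0,z)→(q3,y,left)
state=q3 head=1 tape=___z[z]yzx   (q3,z)→(q1,y,left)
state=q1 head=0 tape=___[z]yyzx   (q1,z)→(q3,_,left)
state=q3 head=-1 tape=__[_]_yyzx   (q3,_)→(q2,z,right)
state=q2 head=0 tape=__z[_]yyzx   (q2,_)→(q0,y,right)
state=q0 head=1 tape=__zy[y]yzx   (q0,y)→(q0,z,left)
state=q0 head=0 tape=__z[y]zyzx   (q0,y)→(q0,z,left)
state=q0 head=-1 tape=__[z]zzyzx   (q0,z)→(q3,y,left)
state=q3 head=-2 tape=_[_]yzzyzx   (q3,_)→(q2,z,right)
state=q2 head=-1 tape=_z[y]zzyzx   (q2,y)→(q1,z,left)
state=q1 head=-2 tape=_[z]zzzyzx   (q1,z)→(q3,_,left)
state=q3 head=-3 tape=[_]_zzzyzx   (q3,_)→(q2,z,right)
state=q2 head=-2 tape=z[_]zzzyzx   (q2,_)→(q0,y,right)
state=q0 head=-1 tape=zy[z]zzyzx   (q0,z)→(q3,y,left)
state=q3 head=-2 tape=z[y]yzzyzx   (q3,y)→(q3,_,right)
state=q3 head=-1 tape=z_[y]zzyzx   (q3,y)→(q3,_,right)
state=q3 head=0 tape=z__[z]zyzx   (q3,z)→(q1,y,left)
state=q1 head=-1 tape=z_[_]yzyzx
No transition is defined for (q1, _); M halts in state q1.

q1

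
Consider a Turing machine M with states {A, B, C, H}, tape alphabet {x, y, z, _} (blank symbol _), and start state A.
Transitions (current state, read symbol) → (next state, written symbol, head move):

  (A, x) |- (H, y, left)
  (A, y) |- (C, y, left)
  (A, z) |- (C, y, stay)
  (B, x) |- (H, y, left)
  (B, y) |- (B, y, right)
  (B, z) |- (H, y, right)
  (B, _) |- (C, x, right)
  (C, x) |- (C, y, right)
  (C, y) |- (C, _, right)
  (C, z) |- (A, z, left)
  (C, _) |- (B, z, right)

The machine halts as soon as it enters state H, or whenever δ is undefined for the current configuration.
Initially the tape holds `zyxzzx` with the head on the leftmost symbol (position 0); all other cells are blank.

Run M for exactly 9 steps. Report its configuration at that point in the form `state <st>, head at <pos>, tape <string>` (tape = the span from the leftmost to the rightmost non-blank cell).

state H, head at 4, tape zyyzx

state=A head=0 tape=[z]yxzzx   (A,z)→(C,y,stay)
state=C head=0 tape=[y]yxzzx   (C,y)→(C,_,right)
state=C head=1 tape=_[y]xzzx   (C,y)→(C,_,right)
state=C head=2 tape=__[x]zzx   (C,x)→(C,y,right)
state=C head=3 tape=__y[z]zx   (C,z)→(A,z,left)
state=A head=2 tape=__[y]zzx   (A,y)→(C,y,left)
state=C head=1 tape=_[_]yzzx   (C,_)→(B,z,right)
state=B head=2 tape=_z[y]zzx   (B,y)→(B,y,right)
state=B head=3 tape=_zy[z]zx   (B,z)→(H,y,right)
state=H head=4 tape=_zyy[z]x
After 9 steps: state H, head at 4, tape zyyzx.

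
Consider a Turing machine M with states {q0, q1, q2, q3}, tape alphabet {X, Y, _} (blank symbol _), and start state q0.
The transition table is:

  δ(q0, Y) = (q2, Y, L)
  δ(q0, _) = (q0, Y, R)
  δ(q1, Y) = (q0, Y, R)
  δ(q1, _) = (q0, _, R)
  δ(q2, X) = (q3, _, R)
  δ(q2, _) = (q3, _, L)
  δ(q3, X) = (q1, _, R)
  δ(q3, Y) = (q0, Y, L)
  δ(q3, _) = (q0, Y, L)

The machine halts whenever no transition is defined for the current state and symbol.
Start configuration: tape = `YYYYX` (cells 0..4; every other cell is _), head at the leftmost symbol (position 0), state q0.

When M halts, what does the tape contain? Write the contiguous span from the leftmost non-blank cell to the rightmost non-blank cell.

YY_YYYYX

q0 | ___[Y]YYYX   read Y → write Y, move L, go to q2
q2 | __[_]YYYYX   read _ → write _, move L, go to q3
q3 | _[_]_YYYYX   read _ → write Y, move L, go to q0
q0 | [_]Y_YYYYX   read _ → write Y, move R, go to q0
q0 | Y[Y]_YYYYX   read Y → write Y, move L, go to q2
q2 | [Y]Y_YYYYX
The non-blank tape span at halt is YY_YYYYX.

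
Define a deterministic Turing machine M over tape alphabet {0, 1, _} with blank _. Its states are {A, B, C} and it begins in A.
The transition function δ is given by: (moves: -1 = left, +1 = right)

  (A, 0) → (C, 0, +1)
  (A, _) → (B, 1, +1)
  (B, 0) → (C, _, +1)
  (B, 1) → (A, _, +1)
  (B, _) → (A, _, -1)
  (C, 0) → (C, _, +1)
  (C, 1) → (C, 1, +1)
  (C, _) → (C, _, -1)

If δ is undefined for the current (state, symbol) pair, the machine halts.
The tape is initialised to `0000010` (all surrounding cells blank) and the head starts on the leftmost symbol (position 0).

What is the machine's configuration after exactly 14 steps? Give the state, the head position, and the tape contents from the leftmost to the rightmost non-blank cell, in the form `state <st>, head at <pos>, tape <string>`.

state=A head=0 tape=[0]000010_   (A,0)→(C,0,+1)
state=C head=1 tape=0[0]00010_   (C,0)→(C,_,+1)
state=C head=2 tape=0_[0]0010_   (C,0)→(C,_,+1)
state=C head=3 tape=0__[0]010_   (C,0)→(C,_,+1)
state=C head=4 tape=0___[0]10_   (C,0)→(C,_,+1)
state=C head=5 tape=0____[1]0_   (C,1)→(C,1,+1)
state=C head=6 tape=0____1[0]_   (C,0)→(C,_,+1)
state=C head=7 tape=0____1_[_]   (C,_)→(C,_,-1)
state=C head=6 tape=0____1[_]_   (C,_)→(C,_,-1)
state=C head=5 tape=0____[1]__   (C,1)→(C,1,+1)
state=C head=6 tape=0____1[_]_   (C,_)→(C,_,-1)
state=C head=5 tape=0____[1]__   (C,1)→(C,1,+1)
state=C head=6 tape=0____1[_]_   (C,_)→(C,_,-1)
state=C head=5 tape=0____[1]__   (C,1)→(C,1,+1)
state=C head=6 tape=0____1[_]_
After 14 steps: state C, head at 6, tape 0____1.

state C, head at 6, tape 0____1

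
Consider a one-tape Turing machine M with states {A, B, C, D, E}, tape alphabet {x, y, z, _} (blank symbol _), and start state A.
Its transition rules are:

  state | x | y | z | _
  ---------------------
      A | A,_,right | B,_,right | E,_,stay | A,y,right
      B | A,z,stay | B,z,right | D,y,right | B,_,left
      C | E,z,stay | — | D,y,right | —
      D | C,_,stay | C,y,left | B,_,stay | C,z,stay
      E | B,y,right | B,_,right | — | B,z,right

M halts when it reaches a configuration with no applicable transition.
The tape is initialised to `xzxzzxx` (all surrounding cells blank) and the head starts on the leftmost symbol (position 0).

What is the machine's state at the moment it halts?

A | [x]zxzzxx   read x → write _, move right, go to A
A | _[z]xzzxx   read z → write _, move stay, go to E
E | _[_]xzzxx   read _ → write z, move right, go to B
B | _z[x]zzxx   read x → write z, move stay, go to A
A | _z[z]zzxx   read z → write _, move stay, go to E
E | _z[_]zzxx   read _ → write z, move right, go to B
B | _zz[z]zxx   read z → write y, move right, go to D
D | _zzy[z]xx   read z → write _, move stay, go to B
B | _zzy[_]xx   read _ → write _, move left, go to B
B | _zz[y]_xx   read y → write z, move right, go to B
B | _zzz[_]xx   read _ → write _, move left, go to B
B | _zz[z]_xx   read z → write y, move right, go to D
D | _zzy[_]xx   read _ → write z, move stay, go to C
C | _zzy[z]xx   read z → write y, move right, go to D
D | _zzyy[x]x   read x → write _, move stay, go to C
C | _zzyy[_]x
No transition is defined for (C, _); M halts in state C.

C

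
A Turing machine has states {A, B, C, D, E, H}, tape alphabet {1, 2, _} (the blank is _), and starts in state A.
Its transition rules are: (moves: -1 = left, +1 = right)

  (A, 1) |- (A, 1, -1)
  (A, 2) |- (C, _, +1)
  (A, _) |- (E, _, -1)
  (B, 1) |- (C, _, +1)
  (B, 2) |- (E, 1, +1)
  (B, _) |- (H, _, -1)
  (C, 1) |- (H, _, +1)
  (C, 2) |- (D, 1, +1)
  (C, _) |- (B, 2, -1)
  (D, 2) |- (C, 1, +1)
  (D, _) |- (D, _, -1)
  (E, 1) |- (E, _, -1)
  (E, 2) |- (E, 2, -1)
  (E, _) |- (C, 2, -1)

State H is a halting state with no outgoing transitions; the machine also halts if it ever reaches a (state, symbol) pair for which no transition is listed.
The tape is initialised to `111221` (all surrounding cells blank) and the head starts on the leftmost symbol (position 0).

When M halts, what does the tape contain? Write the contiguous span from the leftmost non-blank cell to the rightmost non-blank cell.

22_111221

A | _____[1]11221   read 1 → write 1, move -1, go to A
A | ____[_]111221   read _ → write _, move -1, go to E
E | ___[_]_111221   read _ → write 2, move -1, go to C
C | __[_]2_111221   read _ → write 2, move -1, go to B
B | _[_]22_111221   read _ → write _, move -1, go to H
H | [_]_22_111221
The non-blank tape span at halt is 22_111221.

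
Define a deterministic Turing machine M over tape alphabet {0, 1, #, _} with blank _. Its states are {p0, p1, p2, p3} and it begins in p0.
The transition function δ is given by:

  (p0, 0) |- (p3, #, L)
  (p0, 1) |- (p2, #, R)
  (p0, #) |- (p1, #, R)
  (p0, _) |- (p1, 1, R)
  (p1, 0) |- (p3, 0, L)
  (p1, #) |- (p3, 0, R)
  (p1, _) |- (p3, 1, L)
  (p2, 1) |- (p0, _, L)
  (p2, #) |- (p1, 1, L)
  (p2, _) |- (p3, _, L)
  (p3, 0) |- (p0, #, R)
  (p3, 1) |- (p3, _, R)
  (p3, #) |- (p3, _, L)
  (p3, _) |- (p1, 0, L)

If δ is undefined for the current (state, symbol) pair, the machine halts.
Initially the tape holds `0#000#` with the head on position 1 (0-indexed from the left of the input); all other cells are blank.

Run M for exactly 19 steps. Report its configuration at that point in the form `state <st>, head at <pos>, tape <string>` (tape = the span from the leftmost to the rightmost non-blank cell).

state p3, head at 4, tape 0#10#_1

p0 | 0[#]000#_   read # → write #, move R, go to p1
p1 | 0#[0]00#_   read 0 → write 0, move L, go to p3
p3 | 0[#]000#_   read # → write _, move L, go to p3
p3 | [0]_000#_   read 0 → write #, move R, go to p0
p0 | #[_]000#_   read _ → write 1, move R, go to p1
p1 | #1[0]00#_   read 0 → write 0, move L, go to p3
p3 | #[1]000#_   read 1 → write _, move R, go to p3
p3 | #_[0]00#_   read 0 → write #, move R, go to p0
p0 | #_#[0]0#_   read 0 → write #, move L, go to p3
p3 | #_[#]#0#_   read # → write _, move L, go to p3
p3 | #[_]_#0#_   read _ → write 0, move L, go to p1
p1 | [#]0_#0#_   read # → write 0, move R, go to p3
p3 | 0[0]_#0#_   read 0 → write #, move R, go to p0
p0 | 0#[_]#0#_   read _ → write 1, move R, go to p1
p1 | 0#1[#]0#_   read # → write 0, move R, go to p3
p3 | 0#10[0]#_   read 0 → write #, move R, go to p0
p0 | 0#10#[#]_   read # → write #, move R, go to p1
p1 | 0#10##[_]   read _ → write 1, move L, go to p3
p3 | 0#10#[#]1   read # → write _, move L, go to p3
p3 | 0#10[#]_1
After 19 steps: state p3, head at 4, tape 0#10#_1.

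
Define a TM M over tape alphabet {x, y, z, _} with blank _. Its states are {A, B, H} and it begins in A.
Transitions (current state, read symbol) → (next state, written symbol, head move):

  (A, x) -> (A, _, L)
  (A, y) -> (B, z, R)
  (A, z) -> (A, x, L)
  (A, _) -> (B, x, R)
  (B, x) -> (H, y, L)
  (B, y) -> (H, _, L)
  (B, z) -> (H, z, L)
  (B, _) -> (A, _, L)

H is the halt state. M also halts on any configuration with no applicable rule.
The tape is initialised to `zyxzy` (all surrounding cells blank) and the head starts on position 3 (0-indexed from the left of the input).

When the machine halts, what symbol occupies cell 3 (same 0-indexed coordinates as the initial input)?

x

state=A head=3 tape=_zyx[z]y   (A,z)→(A,x,L)
state=A head=2 tape=_zy[x]xy   (A,x)→(A,_,L)
state=A head=1 tape=_z[y]_xy   (A,y)→(B,z,R)
state=B head=2 tape=_zz[_]xy   (B,_)→(A,_,L)
state=A head=1 tape=_z[z]_xy   (A,z)→(A,x,L)
state=A head=0 tape=_[z]x_xy   (A,z)→(A,x,L)
state=A head=-1 tape=[_]xx_xy   (A,_)→(B,x,R)
state=B head=0 tape=x[x]x_xy   (B,x)→(H,y,L)
state=H head=-1 tape=[x]yx_xy
Cell 3 holds x when M halts.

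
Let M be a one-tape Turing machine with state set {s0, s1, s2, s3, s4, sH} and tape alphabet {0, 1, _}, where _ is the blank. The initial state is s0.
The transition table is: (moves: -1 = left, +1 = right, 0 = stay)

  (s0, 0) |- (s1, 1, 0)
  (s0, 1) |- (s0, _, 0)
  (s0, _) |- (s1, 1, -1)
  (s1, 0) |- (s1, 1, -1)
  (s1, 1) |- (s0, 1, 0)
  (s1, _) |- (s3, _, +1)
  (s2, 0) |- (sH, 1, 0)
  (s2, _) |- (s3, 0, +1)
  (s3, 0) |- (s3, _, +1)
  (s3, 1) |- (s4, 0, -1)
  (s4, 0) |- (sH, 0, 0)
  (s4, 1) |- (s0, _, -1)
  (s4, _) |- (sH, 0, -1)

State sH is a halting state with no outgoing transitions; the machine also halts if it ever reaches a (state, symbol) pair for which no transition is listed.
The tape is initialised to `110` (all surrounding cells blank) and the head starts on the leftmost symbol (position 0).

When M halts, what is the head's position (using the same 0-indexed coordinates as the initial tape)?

state=s0 head=0 tape=__[1]10   (s0,1)→(s0,_,0)
state=s0 head=0 tape=__[_]10   (s0,_)→(s1,1,-1)
state=s1 head=-1 tape=_[_]110   (s1,_)→(s3,_,+1)
state=s3 head=0 tape=__[1]10   (s3,1)→(s4,0,-1)
state=s4 head=-1 tape=_[_]010   (s4,_)→(sH,0,-1)
state=sH head=-2 tape=[_]0010
At halt the head is at cell -2.

-2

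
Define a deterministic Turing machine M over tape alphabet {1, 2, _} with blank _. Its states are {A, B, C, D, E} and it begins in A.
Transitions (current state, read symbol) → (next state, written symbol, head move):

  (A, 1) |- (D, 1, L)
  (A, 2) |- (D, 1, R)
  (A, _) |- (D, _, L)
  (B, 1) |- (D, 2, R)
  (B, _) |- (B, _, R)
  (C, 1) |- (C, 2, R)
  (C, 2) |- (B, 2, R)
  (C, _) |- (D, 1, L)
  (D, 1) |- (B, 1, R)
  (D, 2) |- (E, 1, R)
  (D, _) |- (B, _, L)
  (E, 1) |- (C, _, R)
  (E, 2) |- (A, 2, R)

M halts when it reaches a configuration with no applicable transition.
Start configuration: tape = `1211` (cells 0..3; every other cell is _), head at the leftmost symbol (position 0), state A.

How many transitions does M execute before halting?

A | __[1]211__   read 1 → write 1, move L, go to D
D | _[_]1211__   read _ → write _, move L, go to B
B | [_]_1211__   read _ → write _, move R, go to B
B | _[_]1211__   read _ → write _, move R, go to B
B | __[1]211__   read 1 → write 2, move R, go to D
D | __2[2]11__   read 2 → write 1, move R, go to E
E | __21[1]1__   read 1 → write _, move R, go to C
C | __21_[1]__   read 1 → write 2, move R, go to C
C | __21_2[_]_   read _ → write 1, move L, go to D
D | __21_[2]1_   read 2 → write 1, move R, go to E
E | __21_1[1]_   read 1 → write _, move R, go to C
C | __21_1_[_]   read _ → write 1, move L, go to D
D | __21_1[_]1   read _ → write _, move L, go to B
B | __21_[1]_1   read 1 → write 2, move R, go to D
D | __21_2[_]1   read _ → write _, move L, go to B
B | __21_[2]_1
M halts after 15 transitions.

15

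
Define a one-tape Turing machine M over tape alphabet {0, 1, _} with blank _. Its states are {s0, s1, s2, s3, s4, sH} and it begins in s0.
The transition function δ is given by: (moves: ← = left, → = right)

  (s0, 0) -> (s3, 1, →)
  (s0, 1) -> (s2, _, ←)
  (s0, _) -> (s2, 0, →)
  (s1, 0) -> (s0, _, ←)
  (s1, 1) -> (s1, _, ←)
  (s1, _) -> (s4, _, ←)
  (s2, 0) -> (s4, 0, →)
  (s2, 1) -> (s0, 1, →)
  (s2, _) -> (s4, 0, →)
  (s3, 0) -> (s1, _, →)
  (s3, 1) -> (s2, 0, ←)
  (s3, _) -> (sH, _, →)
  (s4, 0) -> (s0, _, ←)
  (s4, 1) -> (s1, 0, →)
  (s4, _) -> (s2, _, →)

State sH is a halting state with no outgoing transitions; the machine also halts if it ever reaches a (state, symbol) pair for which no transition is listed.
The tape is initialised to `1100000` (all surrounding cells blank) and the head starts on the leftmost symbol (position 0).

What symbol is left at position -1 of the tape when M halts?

0

state=s0 head=0 tape=_[1]100000   (s0,1)→(s2,_,←)
state=s2 head=-1 tape=[_]_100000   (s2,_)→(s4,0,→)
state=s4 head=0 tape=0[_]100000   (s4,_)→(s2,_,→)
state=s2 head=1 tape=0_[1]00000   (s2,1)→(s0,1,→)
state=s0 head=2 tape=0_1[0]0000   (s0,0)→(s3,1,→)
state=s3 head=3 tape=0_11[0]000   (s3,0)→(s1,_,→)
state=s1 head=4 tape=0_11_[0]00   (s1,0)→(s0,_,←)
state=s0 head=3 tape=0_11[_]_00   (s0,_)→(s2,0,→)
state=s2 head=4 tape=0_110[_]00   (s2,_)→(s4,0,→)
state=s4 head=5 tape=0_1100[0]0   (s4,0)→(s0,_,←)
state=s0 head=4 tape=0_110[0]_0   (s0,0)→(s3,1,→)
state=s3 head=5 tape=0_1101[_]0   (s3,_)→(sH,_,→)
state=sH head=6 tape=0_1101_[0]
Cell -1 holds 0 when M halts.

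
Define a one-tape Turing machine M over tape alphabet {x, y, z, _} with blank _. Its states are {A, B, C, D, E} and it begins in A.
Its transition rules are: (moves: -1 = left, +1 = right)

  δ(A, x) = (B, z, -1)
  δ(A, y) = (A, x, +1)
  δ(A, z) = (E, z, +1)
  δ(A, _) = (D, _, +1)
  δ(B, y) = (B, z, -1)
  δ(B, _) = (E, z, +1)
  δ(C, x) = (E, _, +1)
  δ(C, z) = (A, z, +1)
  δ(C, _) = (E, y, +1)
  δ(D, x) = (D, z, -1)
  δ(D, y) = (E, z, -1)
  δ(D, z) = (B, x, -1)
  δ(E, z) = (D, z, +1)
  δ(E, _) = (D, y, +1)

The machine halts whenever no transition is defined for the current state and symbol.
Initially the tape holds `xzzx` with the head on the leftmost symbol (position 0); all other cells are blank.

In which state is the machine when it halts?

state=A head=0 tape=_[x]zzx   (A,x)→(B,z,-1)
state=B head=-1 tape=[_]zzzx   (B,_)→(E,z,+1)
state=E head=0 tape=z[z]zzx   (E,z)→(D,z,+1)
state=D head=1 tape=zz[z]zx   (D,z)→(B,x,-1)
state=B head=0 tape=z[z]xzx
No transition is defined for (B, z); M halts in state B.

B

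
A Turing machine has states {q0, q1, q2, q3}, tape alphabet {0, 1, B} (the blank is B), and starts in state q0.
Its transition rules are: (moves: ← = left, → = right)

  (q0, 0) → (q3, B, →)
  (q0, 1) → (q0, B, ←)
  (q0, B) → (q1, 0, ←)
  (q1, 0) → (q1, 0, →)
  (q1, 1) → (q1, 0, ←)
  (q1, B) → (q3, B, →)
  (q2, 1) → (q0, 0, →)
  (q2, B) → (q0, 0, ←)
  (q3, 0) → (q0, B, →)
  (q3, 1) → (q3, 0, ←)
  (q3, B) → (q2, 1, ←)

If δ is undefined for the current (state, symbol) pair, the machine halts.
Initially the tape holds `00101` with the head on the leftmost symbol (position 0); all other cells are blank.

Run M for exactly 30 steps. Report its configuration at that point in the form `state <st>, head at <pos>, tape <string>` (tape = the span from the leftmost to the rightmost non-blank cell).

q0 | BB[0]0101   read 0 → write B, move →, go to q3
q3 | BBB[0]101   read 0 → write B, move →, go to q0
q0 | BBBB[1]01   read 1 → write B, move ←, go to q0
q0 | BBB[B]B01   read B → write 0, move ←, go to q1
q1 | BB[B]0B01   read B → write B, move →, go to q3
q3 | BBB[0]B01   read 0 → write B, move →, go to q0
q0 | BBBB[B]01   read B → write 0, move ←, go to q1
q1 | BBB[B]001   read B → write B, move →, go to q3
q3 | BBBB[0]01   read 0 → write B, move →, go to q0
q0 | BBBBB[0]1   read 0 → write B, move →, go to q3
q3 | BBBBBB[1]   read 1 → write 0, move ←, go to q3
q3 | BBBBB[B]0   read B → write 1, move ←, go to q2
q2 | BBBB[B]10   read B → write 0, move ←, go to q0
q0 | BBB[B]010   read B → write 0, move ←, go to q1
q1 | BB[B]0010   read B → write B, move →, go to q3
q3 | BBB[0]010   read 0 → write B, move →, go to q0
q0 | BBBB[0]10   read 0 → write B, move →, go to q3
q3 | BBBBB[1]0   read 1 → write 0, move ←, go to q3
q3 | BBBB[B]00   read B → write 1, move ←, go to q2
q2 | BBB[B]100   read B → write 0, move ←, go to q0
q0 | BB[B]0100   read B → write 0, move ←, go to q1
q1 | B[B]00100   read B → write B, move →, go to q3
q3 | BB[0]0100   read 0 → write B, move →, go to q0
q0 | BBB[0]100   read 0 → write B, move →, go to q3
q3 | BBBB[1]00   read 1 → write 0, move ←, go to q3
q3 | BBB[B]000   read B → write 1, move ←, go to q2
q2 | BB[B]1000   read B → write 0, move ←, go to q0
q0 | B[B]01000   read B → write 0, move ←, go to q1
q1 | [B]001000   read B → write B, move →, go to q3
q3 | B[0]01000   read 0 → write B, move →, go to q0
q0 | BB[0]1000
After 30 steps: state q0, head at 0, tape 01000.

state q0, head at 0, tape 01000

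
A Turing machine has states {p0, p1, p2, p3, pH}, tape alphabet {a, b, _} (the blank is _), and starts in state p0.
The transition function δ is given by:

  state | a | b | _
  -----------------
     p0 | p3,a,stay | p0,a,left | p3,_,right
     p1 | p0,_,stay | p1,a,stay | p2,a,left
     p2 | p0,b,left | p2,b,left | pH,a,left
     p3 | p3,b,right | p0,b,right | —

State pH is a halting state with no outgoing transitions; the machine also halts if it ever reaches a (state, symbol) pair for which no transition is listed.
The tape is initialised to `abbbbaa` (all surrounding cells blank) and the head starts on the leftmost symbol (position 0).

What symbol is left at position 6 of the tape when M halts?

b

state=p0 head=0 tape=_[a]bbbbaa_   (p0,a)→(p3,a,stay)
state=p3 head=0 tape=_[a]bbbbaa_   (p3,a)→(p3,b,right)
state=p3 head=1 tape=_b[b]bbbaa_   (p3,b)→(p0,b,right)
state=p0 head=2 tape=_bb[b]bbaa_   (p0,b)→(p0,a,left)
state=p0 head=1 tape=_b[b]abbaa_   (p0,b)→(p0,a,left)
state=p0 head=0 tape=_[b]aabbaa_   (p0,b)→(p0,a,left)
state=p0 head=-1 tape=[_]aaabbaa_   (p0,_)→(p3,_,right)
state=p3 head=0 tape=_[a]aabbaa_   (p3,a)→(p3,b,right)
state=p3 head=1 tape=_b[a]abbaa_   (p3,a)→(p3,b,right)
state=p3 head=2 tape=_bb[a]bbaa_   (p3,a)→(p3,b,right)
state=p3 head=3 tape=_bbb[b]baa_   (p3,b)→(p0,b,right)
state=p0 head=4 tape=_bbbb[b]aa_   (p0,b)→(p0,a,left)
state=p0 head=3 tape=_bbb[b]aaa_   (p0,b)→(p0,a,left)
state=p0 head=2 tape=_bb[b]aaaa_   (p0,b)→(p0,a,left)
state=p0 head=1 tape=_b[b]aaaaa_   (p0,b)→(p0,a,left)
state=p0 head=0 tape=_[b]aaaaaa_   (p0,b)→(p0,a,left)
state=p0 head=-1 tape=[_]aaaaaaa_   (p0,_)→(p3,_,right)
state=p3 head=0 tape=_[a]aaaaaa_   (p3,a)→(p3,b,right)
state=p3 head=1 tape=_b[a]aaaaa_   (p3,a)→(p3,b,right)
state=p3 head=2 tape=_bb[a]aaaa_   (p3,a)→(p3,b,right)
state=p3 head=3 tape=_bbb[a]aaa_   (p3,a)→(p3,b,right)
state=p3 head=4 tape=_bbbb[a]aa_   (p3,a)→(p3,b,right)
state=p3 head=5 tape=_bbbbb[a]a_   (p3,a)→(p3,b,right)
state=p3 head=6 tape=_bbbbbb[a]_   (p3,a)→(p3,b,right)
state=p3 head=7 tape=_bbbbbbb[_]
Cell 6 holds b when M halts.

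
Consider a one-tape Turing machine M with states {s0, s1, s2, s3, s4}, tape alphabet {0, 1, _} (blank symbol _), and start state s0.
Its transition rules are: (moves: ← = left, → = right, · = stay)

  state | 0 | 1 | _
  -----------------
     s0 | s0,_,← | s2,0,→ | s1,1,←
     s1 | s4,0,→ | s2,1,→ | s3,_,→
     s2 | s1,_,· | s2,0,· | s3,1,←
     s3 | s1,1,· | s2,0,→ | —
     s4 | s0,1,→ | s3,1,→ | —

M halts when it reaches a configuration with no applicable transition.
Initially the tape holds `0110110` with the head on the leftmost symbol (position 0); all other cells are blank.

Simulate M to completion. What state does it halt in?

s0 | __[0]110110_   read 0 → write _, move ←, go to s0
s0 | _[_]_110110_   read _ → write 1, move ←, go to s1
s1 | [_]1_110110_   read _ → write _, move →, go to s3
s3 | _[1]_110110_   read 1 → write 0, move →, go to s2
s2 | _0[_]110110_   read _ → write 1, move ←, go to s3
s3 | _[0]1110110_   read 0 → write 1, move ·, go to s1
s1 | _[1]1110110_   read 1 → write 1, move →, go to s2
s2 | _1[1]110110_   read 1 → write 0, move ·, go to s2
s2 | _1[0]110110_   read 0 → write _, move ·, go to s1
s1 | _1[_]110110_   read _ → write _, move →, go to s3
s3 | _1_[1]10110_   read 1 → write 0, move →, go to s2
s2 | _1_0[1]0110_   read 1 → write 0, move ·, go to s2
s2 | _1_0[0]0110_   read 0 → write _, move ·, go to s1
s1 | _1_0[_]0110_   read _ → write _, move →, go to s3
s3 | _1_0_[0]110_   read 0 → write 1, move ·, go to s1
s1 | _1_0_[1]110_   read 1 → write 1, move →, go to s2
s2 | _1_0_1[1]10_   read 1 → write 0, move ·, go to s2
s2 | _1_0_1[0]10_   read 0 → write _, move ·, go to s1
s1 | _1_0_1[_]10_   read _ → write _, move →, go to s3
s3 | _1_0_1_[1]0_   read 1 → write 0, move →, go to s2
s2 | _1_0_1_0[0]_   read 0 → write _, move ·, go to s1
s1 | _1_0_1_0[_]_   read _ → write _, move →, go to s3
s3 | _1_0_1_0_[_]
No transition is defined for (s3, _); M halts in state s3.

s3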